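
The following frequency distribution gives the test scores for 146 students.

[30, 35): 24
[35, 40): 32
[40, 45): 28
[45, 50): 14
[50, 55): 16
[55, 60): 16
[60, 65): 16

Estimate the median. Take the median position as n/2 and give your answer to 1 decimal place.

43.0

Cumulative frequencies: 24, 56, 84, 98, 114, 130, 146
n = 146; position = n/2 = 73.
This falls in the class [40, 45): L = 40, F = 56, f = 28, h = 5.
Median ≈ 40 + ((73 − 56) / 28) × 5 = 43.0357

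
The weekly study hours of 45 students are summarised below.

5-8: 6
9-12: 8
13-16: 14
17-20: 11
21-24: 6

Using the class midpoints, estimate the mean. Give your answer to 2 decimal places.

14.77

Midpoints: 6.5, 10.5, 14.5, 18.5, 22.5
Σfm = 6×6.5 + 8×10.5 + 14×14.5 + 11×18.5 + 6×22.5 = 664.5
n = Σf = 45
Mean = 664.5 / 45 = 14.7667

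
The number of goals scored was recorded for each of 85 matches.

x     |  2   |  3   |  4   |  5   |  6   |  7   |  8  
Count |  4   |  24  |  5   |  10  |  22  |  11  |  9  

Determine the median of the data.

Cumulative frequencies: 4, 28, 33, 43, 65, 76, 85
n = 85, so the median is the value in position (n+1)/2 = 43.
Position 43 falls at value 5.

5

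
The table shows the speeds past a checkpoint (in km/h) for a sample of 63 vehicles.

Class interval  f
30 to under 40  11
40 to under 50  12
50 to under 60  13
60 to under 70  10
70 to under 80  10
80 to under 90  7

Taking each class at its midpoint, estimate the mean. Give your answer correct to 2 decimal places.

Midpoints: 35, 45, 55, 65, 75, 85
Σfm = 11×35 + 12×45 + 13×55 + 10×65 + 10×75 + 7×85 = 3635
n = Σf = 63
Mean = 3635 / 63 = 57.6984

57.70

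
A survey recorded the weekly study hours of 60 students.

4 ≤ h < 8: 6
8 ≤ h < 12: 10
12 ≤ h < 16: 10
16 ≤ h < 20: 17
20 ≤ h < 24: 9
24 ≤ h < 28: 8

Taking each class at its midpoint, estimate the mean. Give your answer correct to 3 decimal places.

Midpoints: 6, 10, 14, 18, 22, 26
Σfm = 6×6 + 10×10 + 10×14 + 17×18 + 9×22 + 8×26 = 988
n = Σf = 60
Mean = 988 / 60 = 16.4667

16.467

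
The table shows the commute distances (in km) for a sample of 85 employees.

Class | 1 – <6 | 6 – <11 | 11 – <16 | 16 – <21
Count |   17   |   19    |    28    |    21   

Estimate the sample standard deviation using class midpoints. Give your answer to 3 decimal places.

5.344

Midpoints: 3.5, 8.5, 13.5, 18.5
n = 85, Σfm = 987.5, mean = 11.6176
Σfm² = 13871.25
Σf(m − x̄)² = Σfm² − (Σfm)²/n = 13871.25 − 987.5²/85 = 2398.8235
Sample variance = 2398.8235 / 84 = 28.5574
Standard deviation = √28.5574 = 5.3439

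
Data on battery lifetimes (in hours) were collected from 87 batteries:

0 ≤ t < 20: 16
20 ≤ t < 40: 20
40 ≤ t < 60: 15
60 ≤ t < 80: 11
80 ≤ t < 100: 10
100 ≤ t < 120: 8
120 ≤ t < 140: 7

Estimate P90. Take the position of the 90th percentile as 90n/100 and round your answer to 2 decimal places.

115.75

Cumulative frequencies: 16, 36, 51, 62, 72, 80, 87
n = 87; position = 90n/100 = 78.3.
This falls in the class 100 ≤ t < 120: L = 100, F = 72, f = 8, h = 20.
90th percentile ≈ 100 + ((78.3 − 72) / 8) × 20 = 115.7500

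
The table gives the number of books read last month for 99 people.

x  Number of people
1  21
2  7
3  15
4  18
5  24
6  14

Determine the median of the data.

4

Cumulative frequencies: 21, 28, 43, 61, 85, 99
n = 99, so the median is the value in position (n+1)/2 = 50.
Position 50 falls at value 4.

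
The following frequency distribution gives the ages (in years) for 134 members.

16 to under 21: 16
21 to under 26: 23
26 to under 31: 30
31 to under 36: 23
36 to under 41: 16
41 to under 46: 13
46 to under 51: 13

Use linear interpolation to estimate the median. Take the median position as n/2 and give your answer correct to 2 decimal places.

Cumulative frequencies: 16, 39, 69, 92, 108, 121, 134
n = 134; position = n/2 = 67.
This falls in the class 26 to under 31: L = 26, F = 39, f = 30, h = 5.
Median ≈ 26 + ((67 − 39) / 30) × 5 = 30.6667

30.67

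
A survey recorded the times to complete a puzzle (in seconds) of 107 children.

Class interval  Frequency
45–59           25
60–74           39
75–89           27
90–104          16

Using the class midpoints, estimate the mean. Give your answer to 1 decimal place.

71.8

Midpoints: 52, 67, 82, 97
Σfm = 25×52 + 39×67 + 27×82 + 16×97 = 7679
n = Σf = 107
Mean = 7679 / 107 = 71.7664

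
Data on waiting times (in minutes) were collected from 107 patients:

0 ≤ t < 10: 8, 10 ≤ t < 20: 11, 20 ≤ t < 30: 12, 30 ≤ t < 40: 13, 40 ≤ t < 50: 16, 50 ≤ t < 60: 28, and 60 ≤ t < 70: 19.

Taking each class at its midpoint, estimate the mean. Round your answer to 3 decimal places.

41.636

Midpoints: 5, 15, 25, 35, 45, 55, 65
Σfm = 8×5 + 11×15 + 12×25 + 13×35 + 16×45 + 28×55 + 19×65 = 4455
n = Σf = 107
Mean = 4455 / 107 = 41.6355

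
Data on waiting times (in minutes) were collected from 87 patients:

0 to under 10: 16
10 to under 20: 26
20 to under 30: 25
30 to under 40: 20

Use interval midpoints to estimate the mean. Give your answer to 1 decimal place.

Midpoints: 5, 15, 25, 35
Σfm = 16×5 + 26×15 + 25×25 + 20×35 = 1795
n = Σf = 87
Mean = 1795 / 87 = 20.6322

20.6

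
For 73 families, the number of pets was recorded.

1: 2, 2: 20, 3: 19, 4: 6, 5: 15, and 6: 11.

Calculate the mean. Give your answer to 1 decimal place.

3.6

Values: 1, 2, 3, 4, 5, 6
Σfx = 2×1 + 20×2 + 19×3 + 6×4 + 15×5 + 11×6 = 264
n = Σf = 73
Mean = 264 / 73 = 3.6164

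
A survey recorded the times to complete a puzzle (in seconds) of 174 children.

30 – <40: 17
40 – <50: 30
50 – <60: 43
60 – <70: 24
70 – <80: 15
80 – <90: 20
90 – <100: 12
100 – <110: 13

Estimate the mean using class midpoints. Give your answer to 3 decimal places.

Midpoints: 35, 45, 55, 65, 75, 85, 95, 105
Σfm = 17×35 + 30×45 + 43×55 + 24×65 + 15×75 + 20×85 + 12×95 + 13×105 = 11200
n = Σf = 174
Mean = 11200 / 174 = 64.3678

64.368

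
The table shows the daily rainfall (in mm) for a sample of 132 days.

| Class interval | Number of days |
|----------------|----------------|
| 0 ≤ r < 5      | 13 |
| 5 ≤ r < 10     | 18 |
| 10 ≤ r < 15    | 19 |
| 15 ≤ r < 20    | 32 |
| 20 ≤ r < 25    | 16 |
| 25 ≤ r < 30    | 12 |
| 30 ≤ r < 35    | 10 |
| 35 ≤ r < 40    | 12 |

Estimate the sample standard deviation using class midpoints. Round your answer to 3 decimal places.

Midpoints: 2.5, 7.5, 12.5, 17.5, 22.5, 27.5, 32.5, 37.5
n = 132, Σfm = 2430, mean = 18.4091
Σfm² = 58475
Σf(m − x̄)² = Σfm² − (Σfm)²/n = 58475 − 2430²/132 = 13740.9091
Sample variance = 13740.9091 / 131 = 104.8924
Standard deviation = √104.8924 = 10.2417

10.242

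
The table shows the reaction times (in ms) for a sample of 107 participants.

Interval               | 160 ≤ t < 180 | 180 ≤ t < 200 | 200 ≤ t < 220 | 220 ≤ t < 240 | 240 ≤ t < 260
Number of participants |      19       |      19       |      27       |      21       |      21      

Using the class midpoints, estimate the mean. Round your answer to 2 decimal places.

211.12

Midpoints: 170, 190, 210, 230, 250
Σfm = 19×170 + 19×190 + 27×210 + 21×230 + 21×250 = 22590
n = Σf = 107
Mean = 22590 / 107 = 211.1215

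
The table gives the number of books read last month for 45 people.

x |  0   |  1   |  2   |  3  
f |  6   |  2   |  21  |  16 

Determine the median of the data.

Cumulative frequencies: 6, 8, 29, 45
n = 45, so the median is the value in position (n+1)/2 = 23.
Position 23 falls at value 2.

2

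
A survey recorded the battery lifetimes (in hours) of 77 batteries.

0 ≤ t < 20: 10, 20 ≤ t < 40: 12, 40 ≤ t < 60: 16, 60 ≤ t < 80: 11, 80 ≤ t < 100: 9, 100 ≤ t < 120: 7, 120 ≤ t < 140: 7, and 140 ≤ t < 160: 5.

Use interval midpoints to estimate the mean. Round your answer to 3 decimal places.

68.442

Midpoints: 10, 30, 50, 70, 90, 110, 130, 150
Σfm = 10×10 + 12×30 + 16×50 + 11×70 + 9×90 + 7×110 + 7×130 + 5×150 = 5270
n = Σf = 77
Mean = 5270 / 77 = 68.4416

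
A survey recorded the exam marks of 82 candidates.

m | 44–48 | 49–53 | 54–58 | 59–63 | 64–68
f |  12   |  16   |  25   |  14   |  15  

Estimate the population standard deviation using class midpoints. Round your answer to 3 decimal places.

Midpoints: 46, 51, 56, 61, 66
n = 82, Σfm = 4612, mean = 56.2439
Σfm² = 262842
Σf(m − x̄)² = Σfm² − (Σfm)²/n = 262842 − 4612²/82 = 3445.1220
Population variance = 3445.1220 / 82 = 42.0137
Standard deviation = √42.0137 = 6.4818

6.482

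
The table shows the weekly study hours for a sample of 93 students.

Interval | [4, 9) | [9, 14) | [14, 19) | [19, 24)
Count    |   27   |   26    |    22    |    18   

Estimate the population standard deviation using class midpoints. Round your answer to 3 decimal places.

5.454

Midpoints: 6.5, 11.5, 16.5, 21.5
n = 93, Σfm = 1224.5, mean = 13.1667
Σfm² = 18889.25
Σf(m − x̄)² = Σfm² − (Σfm)²/n = 18889.25 − 1224.5²/93 = 2766.6667
Population variance = 2766.6667 / 93 = 29.7491
Standard deviation = √29.7491 = 5.4543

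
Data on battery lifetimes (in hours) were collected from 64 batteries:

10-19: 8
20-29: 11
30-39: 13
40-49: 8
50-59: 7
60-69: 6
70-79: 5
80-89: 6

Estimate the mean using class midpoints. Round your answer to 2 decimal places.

44.34

Midpoints: 14.5, 24.5, 34.5, 44.5, 54.5, 64.5, 74.5, 84.5
Σfm = 8×14.5 + 11×24.5 + 13×34.5 + 8×44.5 + 7×54.5 + 6×64.5 + 5×74.5 + 6×84.5 = 2838
n = Σf = 64
Mean = 2838 / 64 = 44.3438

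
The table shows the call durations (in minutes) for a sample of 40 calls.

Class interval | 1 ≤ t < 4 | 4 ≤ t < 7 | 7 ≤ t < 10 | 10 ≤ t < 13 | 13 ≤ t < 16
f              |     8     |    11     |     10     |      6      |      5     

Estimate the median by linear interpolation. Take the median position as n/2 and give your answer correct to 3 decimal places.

Cumulative frequencies: 8, 19, 29, 35, 40
n = 40; position = n/2 = 20.
This falls in the class 7 ≤ t < 10: L = 7, F = 19, f = 10, h = 3.
Median ≈ 7 + ((20 − 19) / 10) × 3 = 7.3000

7.300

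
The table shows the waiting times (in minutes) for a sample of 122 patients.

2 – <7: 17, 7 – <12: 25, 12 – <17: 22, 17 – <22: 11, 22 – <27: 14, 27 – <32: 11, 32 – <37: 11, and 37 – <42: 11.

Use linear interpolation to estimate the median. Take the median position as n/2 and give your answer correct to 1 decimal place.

Cumulative frequencies: 17, 42, 64, 75, 89, 100, 111, 122
n = 122; position = n/2 = 61.
This falls in the class 12 – <17: L = 12, F = 42, f = 22, h = 5.
Median ≈ 12 + ((61 − 42) / 22) × 5 = 16.3182

16.3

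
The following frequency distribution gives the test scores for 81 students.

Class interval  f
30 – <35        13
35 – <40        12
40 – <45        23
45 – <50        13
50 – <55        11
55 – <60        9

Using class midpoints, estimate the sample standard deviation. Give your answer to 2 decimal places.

Midpoints: 32.5, 37.5, 42.5, 47.5, 52.5, 57.5
n = 81, Σfm = 3562.5, mean = 43.9815
Σfm² = 161556.25
Σf(m − x̄)² = Σfm² − (Σfm)²/n = 161556.25 − 3562.5²/81 = 4872.2222
Sample variance = 4872.2222 / 80 = 60.9028
Standard deviation = √60.9028 = 7.8040

7.80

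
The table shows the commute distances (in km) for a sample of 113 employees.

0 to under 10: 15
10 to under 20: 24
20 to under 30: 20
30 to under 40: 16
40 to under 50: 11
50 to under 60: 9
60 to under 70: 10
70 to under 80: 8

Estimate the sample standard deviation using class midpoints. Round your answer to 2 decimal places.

21.37

Midpoints: 5, 15, 25, 35, 45, 55, 65, 75
n = 113, Σfm = 3735, mean = 33.0531
Σfm² = 174625
Σf(m − x̄)² = Σfm² − (Σfm)²/n = 174625 − 3735²/113 = 51171.6814
Sample variance = 51171.6814 / 112 = 456.8900
Standard deviation = √456.8900 = 21.3750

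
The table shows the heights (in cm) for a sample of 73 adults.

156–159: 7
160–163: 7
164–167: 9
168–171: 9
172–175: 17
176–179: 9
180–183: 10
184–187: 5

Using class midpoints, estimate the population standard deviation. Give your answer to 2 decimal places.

8.11

Midpoints: 157.5, 161.5, 165.5, 169.5, 173.5, 177.5, 181.5, 185.5
n = 73, Σfm = 12537.5, mean = 171.7466
Σfm² = 2158072.25
Σf(m − x̄)² = Σfm² − (Σfm)²/n = 2158072.25 − 12537.5²/73 = 4799.5616
Population variance = 4799.5616 / 73 = 65.7474
Standard deviation = √65.7474 = 8.1085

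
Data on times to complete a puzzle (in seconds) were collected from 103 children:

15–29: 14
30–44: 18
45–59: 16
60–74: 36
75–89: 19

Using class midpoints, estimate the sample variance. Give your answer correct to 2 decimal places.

Midpoints: 22, 37, 52, 67, 82
n = 103, Σfm = 5776, mean = 56.0777
Σfm² = 364042
Σf(m − x̄)² = Σfm² − (Σfm)²/n = 364042 − 5776²/103 = 40137.3786
Sample variance = 40137.3786 / 102 = 393.5037

393.50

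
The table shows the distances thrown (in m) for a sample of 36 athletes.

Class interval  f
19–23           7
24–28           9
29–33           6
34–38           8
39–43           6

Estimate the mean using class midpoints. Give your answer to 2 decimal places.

30.58

Midpoints: 21, 26, 31, 36, 41
Σfm = 7×21 + 9×26 + 6×31 + 8×36 + 6×41 = 1101
n = Σf = 36
Mean = 1101 / 36 = 30.5833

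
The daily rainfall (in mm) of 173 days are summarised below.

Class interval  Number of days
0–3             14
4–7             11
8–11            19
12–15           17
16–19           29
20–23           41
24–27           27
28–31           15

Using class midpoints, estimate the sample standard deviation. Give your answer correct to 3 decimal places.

8.069

Midpoints: 1.5, 5.5, 9.5, 13.5, 17.5, 21.5, 25.5, 29.5
n = 173, Σfm = 3011.5, mean = 17.4075
Σfm² = 63621.25
Σf(m − x̄)² = Σfm² − (Σfm)²/n = 63621.25 − 3011.5²/173 = 11198.5202
Sample variance = 11198.5202 / 172 = 65.1077
Standard deviation = √65.1077 = 8.0689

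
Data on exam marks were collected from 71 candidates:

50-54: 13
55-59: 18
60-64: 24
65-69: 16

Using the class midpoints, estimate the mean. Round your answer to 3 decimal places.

60.028

Midpoints: 52, 57, 62, 67
Σfm = 13×52 + 18×57 + 24×62 + 16×67 = 4262
n = Σf = 71
Mean = 4262 / 71 = 60.0282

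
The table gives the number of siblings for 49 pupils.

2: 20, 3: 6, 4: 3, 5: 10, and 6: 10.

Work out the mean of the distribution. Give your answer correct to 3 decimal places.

Values: 2, 3, 4, 5, 6
Σfx = 20×2 + 6×3 + 3×4 + 10×5 + 10×6 = 180
n = Σf = 49
Mean = 180 / 49 = 3.6735

3.673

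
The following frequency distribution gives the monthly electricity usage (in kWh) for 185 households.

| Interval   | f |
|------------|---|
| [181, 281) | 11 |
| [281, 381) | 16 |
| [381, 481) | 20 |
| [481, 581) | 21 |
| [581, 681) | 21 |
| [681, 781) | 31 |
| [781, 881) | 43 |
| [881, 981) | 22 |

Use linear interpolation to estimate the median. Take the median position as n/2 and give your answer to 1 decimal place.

Cumulative frequencies: 11, 27, 47, 68, 89, 120, 163, 185
n = 185; position = n/2 = 92.5.
This falls in the class [681, 781): L = 681, F = 89, f = 31, h = 100.
Median ≈ 681 + ((92.5 − 89) / 31) × 100 = 692.2903

692.3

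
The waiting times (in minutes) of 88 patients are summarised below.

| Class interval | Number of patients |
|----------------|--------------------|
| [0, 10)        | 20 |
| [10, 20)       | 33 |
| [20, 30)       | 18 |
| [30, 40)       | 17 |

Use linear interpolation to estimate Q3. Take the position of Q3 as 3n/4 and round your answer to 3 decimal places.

Cumulative frequencies: 20, 53, 71, 88
n = 88; position = 3n/4 = 66.
This falls in the class [20, 30): L = 20, F = 53, f = 18, h = 10.
Upper quartile ≈ 20 + ((66 − 53) / 18) × 10 = 27.2222

27.222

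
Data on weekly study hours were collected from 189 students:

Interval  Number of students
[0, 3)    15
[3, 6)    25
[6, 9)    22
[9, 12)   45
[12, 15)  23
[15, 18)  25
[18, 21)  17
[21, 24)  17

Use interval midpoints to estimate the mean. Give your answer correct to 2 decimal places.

11.69

Midpoints: 1.5, 4.5, 7.5, 10.5, 13.5, 16.5, 19.5, 22.5
Σfm = 15×1.5 + 25×4.5 + 22×7.5 + 45×10.5 + 23×13.5 + 25×16.5 + 17×19.5 + 17×22.5 = 2209.5
n = Σf = 189
Mean = 2209.5 / 189 = 11.6905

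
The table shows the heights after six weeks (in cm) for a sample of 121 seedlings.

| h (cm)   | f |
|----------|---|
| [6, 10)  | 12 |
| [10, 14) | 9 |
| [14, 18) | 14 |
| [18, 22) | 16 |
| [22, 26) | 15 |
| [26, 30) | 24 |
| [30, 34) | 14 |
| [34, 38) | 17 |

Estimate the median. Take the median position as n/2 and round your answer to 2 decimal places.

24.53

Cumulative frequencies: 12, 21, 35, 51, 66, 90, 104, 121
n = 121; position = n/2 = 60.5.
This falls in the class [22, 26): L = 22, F = 51, f = 15, h = 4.
Median ≈ 22 + ((60.5 − 51) / 15) × 4 = 24.5333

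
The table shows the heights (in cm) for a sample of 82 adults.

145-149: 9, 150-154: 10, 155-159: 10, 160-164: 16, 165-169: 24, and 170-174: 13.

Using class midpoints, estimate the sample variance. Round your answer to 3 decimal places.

63.704

Midpoints: 147, 152, 157, 162, 167, 172
n = 82, Σfm = 13249, mean = 161.5732
Σfm² = 2145843
Σf(m − x̄)² = Σfm² − (Σfm)²/n = 2145843 − 13249²/82 = 5160.0610
Sample variance = 5160.0610 / 81 = 63.7045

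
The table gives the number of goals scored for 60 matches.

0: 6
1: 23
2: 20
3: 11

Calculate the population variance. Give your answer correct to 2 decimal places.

0.81

Values: 0, 1, 2, 3
n = 60, Σfx = 96, mean = 1.6000
Σfx² = 202
Σf(x − x̄)² = Σfx² − (Σfx)²/n = 202 − 96²/60 = 48.4000
Population variance = 48.4000 / 60 = 0.8067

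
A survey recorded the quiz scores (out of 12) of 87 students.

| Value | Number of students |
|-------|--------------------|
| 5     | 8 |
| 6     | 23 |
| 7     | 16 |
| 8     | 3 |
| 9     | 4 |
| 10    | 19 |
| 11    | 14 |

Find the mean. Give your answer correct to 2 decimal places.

Values: 5, 6, 7, 8, 9, 10, 11
Σfx = 8×5 + 23×6 + 16×7 + 3×8 + 4×9 + 19×10 + 14×11 = 694
n = Σf = 87
Mean = 694 / 87 = 7.9770

7.98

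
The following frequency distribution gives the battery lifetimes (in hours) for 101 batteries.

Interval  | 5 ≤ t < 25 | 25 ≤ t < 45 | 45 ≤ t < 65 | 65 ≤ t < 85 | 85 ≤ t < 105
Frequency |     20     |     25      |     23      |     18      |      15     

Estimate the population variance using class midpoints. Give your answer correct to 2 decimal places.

Midpoints: 15, 35, 55, 75, 95
n = 101, Σfm = 5215, mean = 51.6337
Σfm² = 341325
Σf(m − x̄)² = Σfm² − (Σfm)²/n = 341325 − 5215²/101 = 72055.4455
Population variance = 72055.4455 / 101 = 713.4203

713.42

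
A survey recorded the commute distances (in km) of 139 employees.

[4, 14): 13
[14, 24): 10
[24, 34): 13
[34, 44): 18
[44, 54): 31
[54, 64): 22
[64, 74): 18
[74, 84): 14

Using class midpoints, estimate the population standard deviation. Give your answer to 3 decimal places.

20.482

Midpoints: 9, 19, 29, 39, 49, 59, 69, 79
n = 139, Σfm = 6551, mean = 47.1295
Σfm² = 367059
Σf(m − x̄)² = Σfm² − (Σfm)²/n = 367059 − 6551²/139 = 58313.6691
Population variance = 58313.6691 / 139 = 419.5228
Standard deviation = √419.5228 = 20.4823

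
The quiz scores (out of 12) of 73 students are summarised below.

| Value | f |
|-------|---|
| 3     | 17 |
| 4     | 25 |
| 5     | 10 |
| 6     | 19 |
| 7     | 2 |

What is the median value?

4

Cumulative frequencies: 17, 42, 52, 71, 73
n = 73, so the median is the value in position (n+1)/2 = 37.
Position 37 falls at value 4.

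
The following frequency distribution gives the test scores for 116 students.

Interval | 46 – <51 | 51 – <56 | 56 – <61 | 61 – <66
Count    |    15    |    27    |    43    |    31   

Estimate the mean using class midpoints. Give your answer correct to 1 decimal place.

57.4

Midpoints: 48.5, 53.5, 58.5, 63.5
Σfm = 15×48.5 + 27×53.5 + 43×58.5 + 31×63.5 = 6656
n = Σf = 116
Mean = 6656 / 116 = 57.3793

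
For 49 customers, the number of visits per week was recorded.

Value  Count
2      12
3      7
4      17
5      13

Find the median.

Cumulative frequencies: 12, 19, 36, 49
n = 49, so the median is the value in position (n+1)/2 = 25.
Position 25 falls at value 4.

4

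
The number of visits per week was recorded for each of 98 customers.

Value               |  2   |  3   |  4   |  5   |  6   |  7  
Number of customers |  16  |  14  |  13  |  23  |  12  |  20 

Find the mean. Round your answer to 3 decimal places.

Values: 2, 3, 4, 5, 6, 7
Σfx = 16×2 + 14×3 + 13×4 + 23×5 + 12×6 + 20×7 = 453
n = Σf = 98
Mean = 453 / 98 = 4.6224

4.622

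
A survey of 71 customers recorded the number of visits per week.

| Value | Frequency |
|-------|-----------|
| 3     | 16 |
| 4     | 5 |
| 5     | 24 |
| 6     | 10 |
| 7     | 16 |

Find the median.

5

Cumulative frequencies: 16, 21, 45, 55, 71
n = 71, so the median is the value in position (n+1)/2 = 36.
Position 36 falls at value 5.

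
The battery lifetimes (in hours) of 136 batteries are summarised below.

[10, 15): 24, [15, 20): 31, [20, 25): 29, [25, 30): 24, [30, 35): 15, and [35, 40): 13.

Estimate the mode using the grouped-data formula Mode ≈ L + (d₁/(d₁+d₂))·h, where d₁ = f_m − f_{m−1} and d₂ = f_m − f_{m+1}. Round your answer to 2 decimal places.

18.89

Modal class: [15, 20) (highest frequency 31).
d₁ = 31 − 24 = 7, d₂ = 31 − 29 = 2
Mode ≈ 15 + (7/(7+2)) × 5 = 15 + 3.8889 = 18.8889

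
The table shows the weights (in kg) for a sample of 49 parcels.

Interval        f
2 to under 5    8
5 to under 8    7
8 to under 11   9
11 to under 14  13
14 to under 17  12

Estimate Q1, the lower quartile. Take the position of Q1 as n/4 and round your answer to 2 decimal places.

6.82

Cumulative frequencies: 8, 15, 24, 37, 49
n = 49; position = n/4 = 12.25.
This falls in the class 5 to under 8: L = 5, F = 8, f = 7, h = 3.
Lower quartile ≈ 5 + ((12.25 − 8) / 7) × 3 = 6.8214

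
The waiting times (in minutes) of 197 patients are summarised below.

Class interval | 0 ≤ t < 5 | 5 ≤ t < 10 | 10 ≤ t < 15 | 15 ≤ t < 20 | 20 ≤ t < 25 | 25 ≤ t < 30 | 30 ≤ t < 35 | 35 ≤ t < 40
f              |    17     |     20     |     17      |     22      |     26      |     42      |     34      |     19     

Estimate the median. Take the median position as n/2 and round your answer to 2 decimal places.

24.33

Cumulative frequencies: 17, 37, 54, 76, 102, 144, 178, 197
n = 197; position = n/2 = 98.5.
This falls in the class 20 ≤ t < 25: L = 20, F = 76, f = 26, h = 5.
Median ≈ 20 + ((98.5 − 76) / 26) × 5 = 24.3269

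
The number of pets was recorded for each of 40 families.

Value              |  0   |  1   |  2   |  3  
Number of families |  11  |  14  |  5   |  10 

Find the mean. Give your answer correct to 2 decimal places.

1.35

Values: 0, 1, 2, 3
Σfx = 11×0 + 14×1 + 5×2 + 10×3 = 54
n = Σf = 40
Mean = 54 / 40 = 1.3500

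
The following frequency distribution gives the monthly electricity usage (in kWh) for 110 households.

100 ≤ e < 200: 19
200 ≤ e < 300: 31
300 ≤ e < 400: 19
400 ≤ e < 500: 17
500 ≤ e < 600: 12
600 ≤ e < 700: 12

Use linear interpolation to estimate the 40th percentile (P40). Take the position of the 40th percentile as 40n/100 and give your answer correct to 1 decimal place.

Cumulative frequencies: 19, 50, 69, 86, 98, 110
n = 110; position = 40n/100 = 44.
This falls in the class 200 ≤ e < 300: L = 200, F = 19, f = 31, h = 100.
40th percentile ≈ 200 + ((44 − 19) / 31) × 100 = 280.6452

280.6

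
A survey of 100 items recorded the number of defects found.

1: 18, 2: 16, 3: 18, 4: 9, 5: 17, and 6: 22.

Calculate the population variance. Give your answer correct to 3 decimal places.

Values: 1, 2, 3, 4, 5, 6
n = 100, Σfx = 357, mean = 3.5700
Σfx² = 1605
Σf(x − x̄)² = Σfx² − (Σfx)²/n = 1605 − 357²/100 = 330.5100
Population variance = 330.5100 / 100 = 3.3051

3.305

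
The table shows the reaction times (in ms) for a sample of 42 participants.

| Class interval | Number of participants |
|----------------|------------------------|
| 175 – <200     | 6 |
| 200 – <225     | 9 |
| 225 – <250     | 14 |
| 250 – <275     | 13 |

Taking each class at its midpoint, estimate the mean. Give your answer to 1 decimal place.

232.7

Midpoints: 187.5, 212.5, 237.5, 262.5
Σfm = 6×187.5 + 9×212.5 + 14×237.5 + 13×262.5 = 9775
n = Σf = 42
Mean = 9775 / 42 = 232.7381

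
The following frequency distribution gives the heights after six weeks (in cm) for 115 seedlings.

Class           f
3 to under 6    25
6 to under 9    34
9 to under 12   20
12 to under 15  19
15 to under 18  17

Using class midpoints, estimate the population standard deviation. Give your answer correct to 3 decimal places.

4.079

Midpoints: 4.5, 7.5, 10.5, 13.5, 16.5
n = 115, Σfm = 1114.5, mean = 9.6913
Σfm² = 12714.75
Σf(m − x̄)² = Σfm² − (Σfm)²/n = 12714.75 − 1114.5²/115 = 1913.7913
Population variance = 1913.7913 / 115 = 16.6417
Standard deviation = √16.6417 = 4.0794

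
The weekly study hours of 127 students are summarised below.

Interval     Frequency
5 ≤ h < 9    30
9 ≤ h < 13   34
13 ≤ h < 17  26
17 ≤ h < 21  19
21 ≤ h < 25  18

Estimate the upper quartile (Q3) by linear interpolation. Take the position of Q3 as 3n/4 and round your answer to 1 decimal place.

Cumulative frequencies: 30, 64, 90, 109, 127
n = 127; position = 3n/4 = 95.25.
This falls in the class 17 ≤ h < 21: L = 17, F = 90, f = 19, h = 4.
Upper quartile ≈ 17 + ((95.25 − 90) / 19) × 4 = 18.1053

18.1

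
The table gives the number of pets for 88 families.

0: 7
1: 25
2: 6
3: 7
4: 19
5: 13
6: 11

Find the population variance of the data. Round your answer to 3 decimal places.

Values: 0, 1, 2, 3, 4, 5, 6
n = 88, Σfx = 265, mean = 3.0114
Σfx² = 1137
Σf(x − x̄)² = Σfx² − (Σfx)²/n = 1137 − 265²/88 = 338.9886
Population variance = 338.9886 / 88 = 3.8521

3.852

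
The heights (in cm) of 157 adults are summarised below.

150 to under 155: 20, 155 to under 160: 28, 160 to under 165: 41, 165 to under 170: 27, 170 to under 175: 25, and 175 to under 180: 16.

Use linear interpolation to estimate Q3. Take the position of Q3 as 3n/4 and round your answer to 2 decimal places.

Cumulative frequencies: 20, 48, 89, 116, 141, 157
n = 157; position = 3n/4 = 117.75.
This falls in the class 170 to under 175: L = 170, F = 116, f = 25, h = 5.
Upper quartile ≈ 170 + ((117.75 − 116) / 25) × 5 = 170.3500

170.35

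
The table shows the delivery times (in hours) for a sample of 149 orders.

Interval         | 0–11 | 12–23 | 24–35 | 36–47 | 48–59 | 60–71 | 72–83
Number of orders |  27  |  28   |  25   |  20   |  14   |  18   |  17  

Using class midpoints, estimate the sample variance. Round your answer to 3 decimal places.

Midpoints: 5.5, 17.5, 29.5, 41.5, 53.5, 65.5, 77.5
n = 149, Σfm = 5451.5, mean = 36.5872
Σfm² = 284995.25
Σf(m − x̄)² = Σfm² − (Σfm)²/n = 284995.25 − 5451.5²/149 = 85539.8658
Sample variance = 85539.8658 / 148 = 577.9721

577.972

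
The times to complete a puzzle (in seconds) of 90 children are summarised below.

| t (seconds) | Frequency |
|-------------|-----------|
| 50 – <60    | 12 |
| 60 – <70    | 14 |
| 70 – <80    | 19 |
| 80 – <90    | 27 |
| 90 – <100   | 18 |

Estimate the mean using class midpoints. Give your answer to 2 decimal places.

Midpoints: 55, 65, 75, 85, 95
Σfm = 12×55 + 14×65 + 19×75 + 27×85 + 18×95 = 7000
n = Σf = 90
Mean = 7000 / 90 = 77.7778

77.78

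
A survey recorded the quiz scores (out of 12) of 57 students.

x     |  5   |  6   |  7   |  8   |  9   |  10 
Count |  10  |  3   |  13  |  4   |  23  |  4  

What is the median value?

Cumulative frequencies: 10, 13, 26, 30, 53, 57
n = 57, so the median is the value in position (n+1)/2 = 29.
Position 29 falls at value 8.

8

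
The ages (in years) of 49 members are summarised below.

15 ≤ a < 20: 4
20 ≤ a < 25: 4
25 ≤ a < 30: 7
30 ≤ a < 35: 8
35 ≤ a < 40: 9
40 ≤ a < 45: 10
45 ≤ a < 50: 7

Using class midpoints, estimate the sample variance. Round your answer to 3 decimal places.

83.440

Midpoints: 17.5, 22.5, 27.5, 32.5, 37.5, 42.5, 47.5
n = 49, Σfm = 1707.5, mean = 34.8469
Σfm² = 63506.25
Σf(m − x̄)² = Σfm² − (Σfm)²/n = 63506.25 − 1707.5²/49 = 4005.1020
Sample variance = 4005.1020 / 48 = 83.4396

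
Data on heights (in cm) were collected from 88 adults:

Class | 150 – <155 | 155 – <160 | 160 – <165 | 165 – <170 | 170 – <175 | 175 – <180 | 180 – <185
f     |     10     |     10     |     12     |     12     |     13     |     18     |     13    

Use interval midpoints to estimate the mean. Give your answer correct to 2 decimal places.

Midpoints: 152.5, 157.5, 162.5, 167.5, 172.5, 177.5, 182.5
Σfm = 10×152.5 + 10×157.5 + 12×162.5 + 12×167.5 + 13×172.5 + 18×177.5 + 13×182.5 = 14870
n = Σf = 88
Mean = 14870 / 88 = 168.9773

168.98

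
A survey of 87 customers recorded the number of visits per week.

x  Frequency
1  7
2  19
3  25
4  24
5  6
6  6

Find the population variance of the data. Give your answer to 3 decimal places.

1.654

Values: 1, 2, 3, 4, 5, 6
n = 87, Σfx = 282, mean = 3.2414
Σfx² = 1058
Σf(x − x̄)² = Σfx² − (Σfx)²/n = 1058 − 282²/87 = 143.9310
Population variance = 143.9310 / 87 = 1.6544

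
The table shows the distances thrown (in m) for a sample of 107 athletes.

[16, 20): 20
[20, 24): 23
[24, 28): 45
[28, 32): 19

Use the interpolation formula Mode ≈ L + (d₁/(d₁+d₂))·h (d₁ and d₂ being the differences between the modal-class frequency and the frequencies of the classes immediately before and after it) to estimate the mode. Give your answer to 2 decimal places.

25.83

Modal class: [24, 28) (highest frequency 45).
d₁ = 45 − 23 = 22, d₂ = 45 − 19 = 26
Mode ≈ 24 + (22/(22+26)) × 4 = 24 + 1.8333 = 25.8333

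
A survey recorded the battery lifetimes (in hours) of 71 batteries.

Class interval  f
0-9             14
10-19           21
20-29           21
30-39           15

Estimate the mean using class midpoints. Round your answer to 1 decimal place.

19.7

Midpoints: 4.5, 14.5, 24.5, 34.5
Σfm = 14×4.5 + 21×14.5 + 21×24.5 + 15×34.5 = 1399.5
n = Σf = 71
Mean = 1399.5 / 71 = 19.7113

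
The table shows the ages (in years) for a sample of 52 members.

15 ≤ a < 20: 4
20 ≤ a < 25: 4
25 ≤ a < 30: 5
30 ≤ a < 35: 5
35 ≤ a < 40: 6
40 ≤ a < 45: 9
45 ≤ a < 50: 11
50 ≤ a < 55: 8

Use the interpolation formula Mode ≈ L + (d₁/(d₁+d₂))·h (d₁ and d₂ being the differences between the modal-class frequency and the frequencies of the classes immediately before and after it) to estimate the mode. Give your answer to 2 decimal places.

47.00

Modal class: 45 ≤ a < 50 (highest frequency 11).
d₁ = 11 − 9 = 2, d₂ = 11 − 8 = 3
Mode ≈ 45 + (2/(2+3)) × 5 = 45 + 2.0000 = 47.0000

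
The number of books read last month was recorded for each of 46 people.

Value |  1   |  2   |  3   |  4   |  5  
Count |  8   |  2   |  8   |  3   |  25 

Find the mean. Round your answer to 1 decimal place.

Values: 1, 2, 3, 4, 5
Σfx = 8×1 + 2×2 + 8×3 + 3×4 + 25×5 = 173
n = Σf = 46
Mean = 173 / 46 = 3.7609

3.8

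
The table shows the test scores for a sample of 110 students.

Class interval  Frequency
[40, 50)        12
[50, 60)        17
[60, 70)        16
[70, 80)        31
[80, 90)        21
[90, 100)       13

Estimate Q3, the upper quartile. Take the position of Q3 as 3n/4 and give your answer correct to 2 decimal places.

83.10

Cumulative frequencies: 12, 29, 45, 76, 97, 110
n = 110; position = 3n/4 = 82.5.
This falls in the class [80, 90): L = 80, F = 76, f = 21, h = 10.
Upper quartile ≈ 80 + ((82.5 − 76) / 21) × 10 = 83.0952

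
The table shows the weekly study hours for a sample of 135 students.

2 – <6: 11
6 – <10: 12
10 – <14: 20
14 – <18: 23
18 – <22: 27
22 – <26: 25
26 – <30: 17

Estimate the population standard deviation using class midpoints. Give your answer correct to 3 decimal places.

7.120

Midpoints: 4, 8, 12, 16, 20, 24, 28
n = 135, Σfm = 2364, mean = 17.5111
Σfm² = 48240
Σf(m − x̄)² = Σfm² − (Σfm)²/n = 48240 − 2364²/135 = 6843.7333
Population variance = 6843.7333 / 135 = 50.6943
Standard deviation = √50.6943 = 7.1200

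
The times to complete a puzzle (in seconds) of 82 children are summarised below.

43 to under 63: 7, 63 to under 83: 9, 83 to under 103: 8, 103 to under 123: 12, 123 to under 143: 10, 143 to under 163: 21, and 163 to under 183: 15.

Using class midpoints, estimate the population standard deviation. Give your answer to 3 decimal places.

38.604

Midpoints: 53, 73, 93, 113, 133, 153, 173
n = 82, Σfm = 10266, mean = 125.1951
Σfm² = 1407458
Σf(m − x̄)² = Σfm² − (Σfm)²/n = 1407458 − 10266²/82 = 122204.8780
Population variance = 122204.8780 / 82 = 1490.3034
Standard deviation = √1490.3034 = 38.6044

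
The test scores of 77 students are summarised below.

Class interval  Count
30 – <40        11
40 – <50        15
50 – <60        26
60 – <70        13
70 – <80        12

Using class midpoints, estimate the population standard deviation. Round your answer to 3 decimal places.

12.484

Midpoints: 35, 45, 55, 65, 75
n = 77, Σfm = 4235, mean = 55.0000
Σfm² = 244925
Σf(m − x̄)² = Σfm² − (Σfm)²/n = 244925 − 4235²/77 = 12000.0000
Population variance = 12000.0000 / 77 = 155.8442
Standard deviation = √155.8442 = 12.4838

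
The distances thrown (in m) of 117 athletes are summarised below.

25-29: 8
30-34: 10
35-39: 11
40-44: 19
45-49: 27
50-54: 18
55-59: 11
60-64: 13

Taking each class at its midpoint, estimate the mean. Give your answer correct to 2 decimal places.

Midpoints: 27, 32, 37, 42, 47, 52, 57, 62
Σfm = 8×27 + 10×32 + 11×37 + 19×42 + 27×47 + 18×52 + 11×57 + 13×62 = 5379
n = Σf = 117
Mean = 5379 / 117 = 45.9744

45.97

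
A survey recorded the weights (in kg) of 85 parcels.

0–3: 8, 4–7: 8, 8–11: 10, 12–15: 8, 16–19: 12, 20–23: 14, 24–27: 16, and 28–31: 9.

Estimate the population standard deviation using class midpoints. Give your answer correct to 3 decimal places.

8.737

Midpoints: 1.5, 5.5, 9.5, 13.5, 17.5, 21.5, 25.5, 29.5
n = 85, Σfm = 1443.5, mean = 16.9824
Σfm² = 31003.25
Σf(m − x̄)² = Σfm² − (Σfm)²/n = 31003.25 − 1443.5²/85 = 6489.2235
Population variance = 6489.2235 / 85 = 76.3438
Standard deviation = √76.3438 = 8.7375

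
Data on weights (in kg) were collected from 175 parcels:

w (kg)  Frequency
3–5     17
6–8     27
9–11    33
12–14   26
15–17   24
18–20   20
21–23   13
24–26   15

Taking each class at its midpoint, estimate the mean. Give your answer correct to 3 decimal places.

Midpoints: 4, 7, 10, 13, 16, 19, 22, 25
Σfm = 17×4 + 27×7 + 33×10 + 26×13 + 24×16 + 20×19 + 13×22 + 15×25 = 2350
n = Σf = 175
Mean = 2350 / 175 = 13.4286

13.429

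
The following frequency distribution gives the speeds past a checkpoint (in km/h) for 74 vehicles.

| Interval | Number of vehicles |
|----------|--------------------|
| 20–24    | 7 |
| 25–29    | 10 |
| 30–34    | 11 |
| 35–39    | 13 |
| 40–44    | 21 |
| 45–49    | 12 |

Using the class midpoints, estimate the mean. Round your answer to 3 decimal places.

Midpoints: 22, 27, 32, 37, 42, 47
Σfm = 7×22 + 10×27 + 11×32 + 13×37 + 21×42 + 12×47 = 2703
n = Σf = 74
Mean = 2703 / 74 = 36.5270

36.527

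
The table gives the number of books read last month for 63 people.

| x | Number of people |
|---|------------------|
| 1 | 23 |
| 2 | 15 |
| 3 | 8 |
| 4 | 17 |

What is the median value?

2

Cumulative frequencies: 23, 38, 46, 63
n = 63, so the median is the value in position (n+1)/2 = 32.
Position 32 falls at value 2.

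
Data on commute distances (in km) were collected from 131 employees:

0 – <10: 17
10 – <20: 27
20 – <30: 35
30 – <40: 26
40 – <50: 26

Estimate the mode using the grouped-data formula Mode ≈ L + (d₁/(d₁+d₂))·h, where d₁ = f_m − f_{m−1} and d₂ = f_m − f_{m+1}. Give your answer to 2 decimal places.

Modal class: 20 – <30 (highest frequency 35).
d₁ = 35 − 27 = 8, d₂ = 35 − 26 = 9
Mode ≈ 20 + (8/(8+9)) × 10 = 20 + 4.7059 = 24.7059

24.71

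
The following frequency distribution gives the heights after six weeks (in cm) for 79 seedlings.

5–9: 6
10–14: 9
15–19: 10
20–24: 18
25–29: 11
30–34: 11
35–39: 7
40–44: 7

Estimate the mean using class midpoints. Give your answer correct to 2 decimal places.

Midpoints: 7, 12, 17, 22, 27, 32, 37, 42
Σfm = 6×7 + 9×12 + 10×17 + 18×22 + 11×27 + 11×32 + 7×37 + 7×42 = 1918
n = Σf = 79
Mean = 1918 / 79 = 24.2785

24.28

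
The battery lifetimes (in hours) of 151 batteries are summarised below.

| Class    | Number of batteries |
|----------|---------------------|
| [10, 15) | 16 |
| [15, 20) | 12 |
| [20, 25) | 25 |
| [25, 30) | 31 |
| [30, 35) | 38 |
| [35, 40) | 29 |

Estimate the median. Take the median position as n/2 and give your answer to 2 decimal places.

Cumulative frequencies: 16, 28, 53, 84, 122, 151
n = 151; position = n/2 = 75.5.
This falls in the class [25, 30): L = 25, F = 53, f = 31, h = 5.
Median ≈ 25 + ((75.5 − 53) / 31) × 5 = 28.6290

28.63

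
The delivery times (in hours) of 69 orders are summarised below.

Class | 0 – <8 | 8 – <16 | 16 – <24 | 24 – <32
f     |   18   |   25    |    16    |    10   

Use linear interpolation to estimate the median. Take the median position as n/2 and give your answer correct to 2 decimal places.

Cumulative frequencies: 18, 43, 59, 69
n = 69; position = n/2 = 34.5.
This falls in the class 8 – <16: L = 8, F = 18, f = 25, h = 8.
Median ≈ 8 + ((34.5 − 18) / 25) × 8 = 13.2800

13.28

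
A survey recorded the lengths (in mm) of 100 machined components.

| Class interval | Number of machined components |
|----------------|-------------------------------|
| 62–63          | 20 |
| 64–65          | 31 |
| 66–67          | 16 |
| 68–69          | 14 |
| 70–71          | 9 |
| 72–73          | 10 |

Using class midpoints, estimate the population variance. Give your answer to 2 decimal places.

10.01

Midpoints: 62.5, 64.5, 66.5, 68.5, 70.5, 72.5
n = 100, Σfm = 6632, mean = 66.3200
Σfm² = 440835
Σf(m − x̄)² = Σfm² − (Σfm)²/n = 440835 − 6632²/100 = 1000.7600
Population variance = 1000.7600 / 100 = 10.0076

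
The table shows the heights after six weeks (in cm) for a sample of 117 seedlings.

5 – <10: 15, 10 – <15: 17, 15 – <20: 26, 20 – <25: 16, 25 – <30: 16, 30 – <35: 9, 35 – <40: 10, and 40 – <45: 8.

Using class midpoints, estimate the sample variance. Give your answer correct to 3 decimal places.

Midpoints: 7.5, 12.5, 17.5, 22.5, 27.5, 32.5, 37.5, 42.5
n = 117, Σfm = 2587.5, mean = 22.1154
Σfm² = 69681.25
Σf(m − x̄)² = Σfm² − (Σfm)²/n = 69681.25 − 2587.5²/117 = 12457.6923
Sample variance = 12457.6923 / 116 = 107.3939

107.394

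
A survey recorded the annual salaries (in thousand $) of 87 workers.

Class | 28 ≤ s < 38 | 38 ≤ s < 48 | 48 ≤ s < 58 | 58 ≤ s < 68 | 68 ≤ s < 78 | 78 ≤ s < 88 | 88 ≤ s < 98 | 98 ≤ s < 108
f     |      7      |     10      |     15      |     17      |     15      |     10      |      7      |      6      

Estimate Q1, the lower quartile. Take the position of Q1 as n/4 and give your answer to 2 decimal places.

51.17

Cumulative frequencies: 7, 17, 32, 49, 64, 74, 81, 87
n = 87; position = n/4 = 21.75.
This falls in the class 48 ≤ s < 58: L = 48, F = 17, f = 15, h = 10.
Lower quartile ≈ 48 + ((21.75 − 17) / 15) × 10 = 51.1667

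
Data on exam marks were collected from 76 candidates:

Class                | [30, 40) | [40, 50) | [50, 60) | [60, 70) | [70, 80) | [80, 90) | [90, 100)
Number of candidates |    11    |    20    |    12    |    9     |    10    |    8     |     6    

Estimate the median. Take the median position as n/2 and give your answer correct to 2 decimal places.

55.83

Cumulative frequencies: 11, 31, 43, 52, 62, 70, 76
n = 76; position = n/2 = 38.
This falls in the class [50, 60): L = 50, F = 31, f = 12, h = 10.
Median ≈ 50 + ((38 − 31) / 12) × 10 = 55.8333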